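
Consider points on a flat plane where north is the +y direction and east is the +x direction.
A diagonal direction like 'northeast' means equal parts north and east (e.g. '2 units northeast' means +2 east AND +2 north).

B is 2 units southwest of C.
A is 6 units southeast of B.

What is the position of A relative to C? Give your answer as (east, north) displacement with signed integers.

Place C at the origin (east=0, north=0).
  B is 2 units southwest of C: delta (east=-2, north=-2); B at (east=-2, north=-2).
  A is 6 units southeast of B: delta (east=+6, north=-6); A at (east=4, north=-8).
Therefore A relative to C: (east=4, north=-8).

Answer: A is at (east=4, north=-8) relative to C.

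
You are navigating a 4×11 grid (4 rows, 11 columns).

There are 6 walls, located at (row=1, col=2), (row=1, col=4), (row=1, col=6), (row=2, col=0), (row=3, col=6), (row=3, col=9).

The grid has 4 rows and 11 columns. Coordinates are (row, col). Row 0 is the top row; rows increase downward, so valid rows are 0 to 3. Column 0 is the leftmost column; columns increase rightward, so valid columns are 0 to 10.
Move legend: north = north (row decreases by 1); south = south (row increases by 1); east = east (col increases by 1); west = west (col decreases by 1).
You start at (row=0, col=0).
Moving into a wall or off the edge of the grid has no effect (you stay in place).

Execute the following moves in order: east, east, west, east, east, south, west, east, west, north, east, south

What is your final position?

Start: (row=0, col=0)
  east (east): (row=0, col=0) -> (row=0, col=1)
  east (east): (row=0, col=1) -> (row=0, col=2)
  west (west): (row=0, col=2) -> (row=0, col=1)
  east (east): (row=0, col=1) -> (row=0, col=2)
  east (east): (row=0, col=2) -> (row=0, col=3)
  south (south): (row=0, col=3) -> (row=1, col=3)
  west (west): blocked, stay at (row=1, col=3)
  east (east): blocked, stay at (row=1, col=3)
  west (west): blocked, stay at (row=1, col=3)
  north (north): (row=1, col=3) -> (row=0, col=3)
  east (east): (row=0, col=3) -> (row=0, col=4)
  south (south): blocked, stay at (row=0, col=4)
Final: (row=0, col=4)

Answer: Final position: (row=0, col=4)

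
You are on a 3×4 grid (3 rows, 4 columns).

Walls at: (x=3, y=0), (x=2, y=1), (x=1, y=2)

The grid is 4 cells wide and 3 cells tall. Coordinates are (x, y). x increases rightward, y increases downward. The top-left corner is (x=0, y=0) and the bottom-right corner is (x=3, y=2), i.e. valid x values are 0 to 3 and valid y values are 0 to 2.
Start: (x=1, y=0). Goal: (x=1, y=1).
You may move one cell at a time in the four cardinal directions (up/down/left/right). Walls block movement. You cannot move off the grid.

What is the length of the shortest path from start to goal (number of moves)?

Answer: Shortest path length: 1

Derivation:
BFS from (x=1, y=0) until reaching (x=1, y=1):
  Distance 0: (x=1, y=0)
  Distance 1: (x=0, y=0), (x=2, y=0), (x=1, y=1)  <- goal reached here
One shortest path (1 moves): (x=1, y=0) -> (x=1, y=1)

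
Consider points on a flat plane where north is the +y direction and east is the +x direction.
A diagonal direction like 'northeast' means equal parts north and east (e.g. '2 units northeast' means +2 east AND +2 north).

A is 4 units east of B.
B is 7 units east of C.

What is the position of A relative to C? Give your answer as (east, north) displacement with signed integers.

Answer: A is at (east=11, north=0) relative to C.

Derivation:
Place C at the origin (east=0, north=0).
  B is 7 units east of C: delta (east=+7, north=+0); B at (east=7, north=0).
  A is 4 units east of B: delta (east=+4, north=+0); A at (east=11, north=0).
Therefore A relative to C: (east=11, north=0).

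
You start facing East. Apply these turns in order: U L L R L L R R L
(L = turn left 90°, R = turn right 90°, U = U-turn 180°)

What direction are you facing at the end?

Answer: Final heading: East

Derivation:
Start: East
  U (U-turn (180°)) -> West
  L (left (90° counter-clockwise)) -> South
  L (left (90° counter-clockwise)) -> East
  R (right (90° clockwise)) -> South
  L (left (90° counter-clockwise)) -> East
  L (left (90° counter-clockwise)) -> North
  R (right (90° clockwise)) -> East
  R (right (90° clockwise)) -> South
  L (left (90° counter-clockwise)) -> East
Final: East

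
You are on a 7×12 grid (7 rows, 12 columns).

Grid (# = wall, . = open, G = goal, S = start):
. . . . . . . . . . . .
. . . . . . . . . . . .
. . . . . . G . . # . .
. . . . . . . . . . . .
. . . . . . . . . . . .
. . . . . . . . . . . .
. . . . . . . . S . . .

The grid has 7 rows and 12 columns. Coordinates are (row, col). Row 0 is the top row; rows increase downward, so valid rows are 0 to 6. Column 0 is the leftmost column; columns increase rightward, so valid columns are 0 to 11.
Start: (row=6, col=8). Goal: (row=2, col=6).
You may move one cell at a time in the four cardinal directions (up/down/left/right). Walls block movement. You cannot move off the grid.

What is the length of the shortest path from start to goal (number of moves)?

Answer: Shortest path length: 6

Derivation:
BFS from (row=6, col=8) until reaching (row=2, col=6):
  Distance 0: (row=6, col=8)
  Distance 1: (row=5, col=8), (row=6, col=7), (row=6, col=9)
  Distance 2: (row=4, col=8), (row=5, col=7), (row=5, col=9), (row=6, col=6), (row=6, col=10)
  Distance 3: (row=3, col=8), (row=4, col=7), (row=4, col=9), (row=5, col=6), (row=5, col=10), (row=6, col=5), (row=6, col=11)
  Distance 4: (row=2, col=8), (row=3, col=7), (row=3, col=9), (row=4, col=6), (row=4, col=10), (row=5, col=5), (row=5, col=11), (row=6, col=4)
  Distance 5: (row=1, col=8), (row=2, col=7), (row=3, col=6), (row=3, col=10), (row=4, col=5), (row=4, col=11), (row=5, col=4), (row=6, col=3)
  Distance 6: (row=0, col=8), (row=1, col=7), (row=1, col=9), (row=2, col=6), (row=2, col=10), (row=3, col=5), (row=3, col=11), (row=4, col=4), (row=5, col=3), (row=6, col=2)  <- goal reached here
One shortest path (6 moves): (row=6, col=8) -> (row=6, col=7) -> (row=6, col=6) -> (row=5, col=6) -> (row=4, col=6) -> (row=3, col=6) -> (row=2, col=6)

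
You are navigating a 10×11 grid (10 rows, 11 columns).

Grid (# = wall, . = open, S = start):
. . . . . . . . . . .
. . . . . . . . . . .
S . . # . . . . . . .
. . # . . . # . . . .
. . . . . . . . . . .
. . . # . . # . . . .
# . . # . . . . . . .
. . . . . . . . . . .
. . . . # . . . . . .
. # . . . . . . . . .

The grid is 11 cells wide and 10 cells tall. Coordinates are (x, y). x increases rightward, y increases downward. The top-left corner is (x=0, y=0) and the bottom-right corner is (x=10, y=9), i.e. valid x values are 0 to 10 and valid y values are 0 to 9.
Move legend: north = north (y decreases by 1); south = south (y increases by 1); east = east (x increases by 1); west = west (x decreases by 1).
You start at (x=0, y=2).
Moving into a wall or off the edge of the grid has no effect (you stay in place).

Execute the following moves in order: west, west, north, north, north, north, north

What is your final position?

Answer: Final position: (x=0, y=0)

Derivation:
Start: (x=0, y=2)
  west (west): blocked, stay at (x=0, y=2)
  west (west): blocked, stay at (x=0, y=2)
  north (north): (x=0, y=2) -> (x=0, y=1)
  north (north): (x=0, y=1) -> (x=0, y=0)
  [×3]north (north): blocked, stay at (x=0, y=0)
Final: (x=0, y=0)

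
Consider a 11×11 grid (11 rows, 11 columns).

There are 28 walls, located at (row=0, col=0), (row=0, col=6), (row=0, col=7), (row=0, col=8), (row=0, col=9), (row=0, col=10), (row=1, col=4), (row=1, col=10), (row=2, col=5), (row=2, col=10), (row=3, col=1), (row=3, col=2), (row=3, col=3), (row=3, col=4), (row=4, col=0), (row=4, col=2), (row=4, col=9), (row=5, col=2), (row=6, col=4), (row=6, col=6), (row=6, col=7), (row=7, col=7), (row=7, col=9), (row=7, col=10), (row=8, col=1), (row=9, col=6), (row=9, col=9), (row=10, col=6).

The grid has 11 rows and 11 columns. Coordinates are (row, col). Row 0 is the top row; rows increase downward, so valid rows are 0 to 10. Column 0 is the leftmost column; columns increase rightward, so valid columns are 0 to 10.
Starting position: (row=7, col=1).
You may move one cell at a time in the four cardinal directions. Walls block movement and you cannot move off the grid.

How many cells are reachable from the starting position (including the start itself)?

Answer: Reachable cells: 93

Derivation:
BFS flood-fill from (row=7, col=1):
  Distance 0: (row=7, col=1)
  Distance 1: (row=6, col=1), (row=7, col=0), (row=7, col=2)
  Distance 2: (row=5, col=1), (row=6, col=0), (row=6, col=2), (row=7, col=3), (row=8, col=0), (row=8, col=2)
  Distance 3: (row=4, col=1), (row=5, col=0), (row=6, col=3), (row=7, col=4), (row=8, col=3), (row=9, col=0), (row=9, col=2)
  Distance 4: (row=5, col=3), (row=7, col=5), (row=8, col=4), (row=9, col=1), (row=9, col=3), (row=10, col=0), (row=10, col=2)
  Distance 5: (row=4, col=3), (row=5, col=4), (row=6, col=5), (row=7, col=6), (row=8, col=5), (row=9, col=4), (row=10, col=1), (row=10, col=3)
  Distance 6: (row=4, col=4), (row=5, col=5), (row=8, col=6), (row=9, col=5), (row=10, col=4)
  Distance 7: (row=4, col=5), (row=5, col=6), (row=8, col=7), (row=10, col=5)
  Distance 8: (row=3, col=5), (row=4, col=6), (row=5, col=7), (row=8, col=8), (row=9, col=7)
  Distance 9: (row=3, col=6), (row=4, col=7), (row=5, col=8), (row=7, col=8), (row=8, col=9), (row=9, col=8), (row=10, col=7)
  Distance 10: (row=2, col=6), (row=3, col=7), (row=4, col=8), (row=5, col=9), (row=6, col=8), (row=8, col=10), (row=10, col=8)
  Distance 11: (row=1, col=6), (row=2, col=7), (row=3, col=8), (row=5, col=10), (row=6, col=9), (row=9, col=10), (row=10, col=9)
  Distance 12: (row=1, col=5), (row=1, col=7), (row=2, col=8), (row=3, col=9), (row=4, col=10), (row=6, col=10), (row=10, col=10)
  Distance 13: (row=0, col=5), (row=1, col=8), (row=2, col=9), (row=3, col=10)
  Distance 14: (row=0, col=4), (row=1, col=9)
  Distance 15: (row=0, col=3)
  Distance 16: (row=0, col=2), (row=1, col=3)
  Distance 17: (row=0, col=1), (row=1, col=2), (row=2, col=3)
  Distance 18: (row=1, col=1), (row=2, col=2), (row=2, col=4)
  Distance 19: (row=1, col=0), (row=2, col=1)
  Distance 20: (row=2, col=0)
  Distance 21: (row=3, col=0)
Total reachable: 93 (grid has 93 open cells total)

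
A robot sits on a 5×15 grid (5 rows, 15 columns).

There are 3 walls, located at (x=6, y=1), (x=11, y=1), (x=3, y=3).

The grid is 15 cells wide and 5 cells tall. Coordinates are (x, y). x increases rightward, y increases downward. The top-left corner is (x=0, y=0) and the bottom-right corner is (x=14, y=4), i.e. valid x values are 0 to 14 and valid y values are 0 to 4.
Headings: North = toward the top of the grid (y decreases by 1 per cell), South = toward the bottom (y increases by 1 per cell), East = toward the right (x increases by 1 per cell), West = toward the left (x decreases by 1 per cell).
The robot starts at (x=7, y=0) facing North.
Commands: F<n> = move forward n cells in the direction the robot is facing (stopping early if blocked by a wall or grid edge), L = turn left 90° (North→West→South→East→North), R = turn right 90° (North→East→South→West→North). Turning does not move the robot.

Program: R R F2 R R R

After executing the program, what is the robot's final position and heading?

Answer: Final position: (x=7, y=2), facing East

Derivation:
Start: (x=7, y=0), facing North
  R: turn right, now facing East
  R: turn right, now facing South
  F2: move forward 2, now at (x=7, y=2)
  R: turn right, now facing West
  R: turn right, now facing North
  R: turn right, now facing East
Final: (x=7, y=2), facing East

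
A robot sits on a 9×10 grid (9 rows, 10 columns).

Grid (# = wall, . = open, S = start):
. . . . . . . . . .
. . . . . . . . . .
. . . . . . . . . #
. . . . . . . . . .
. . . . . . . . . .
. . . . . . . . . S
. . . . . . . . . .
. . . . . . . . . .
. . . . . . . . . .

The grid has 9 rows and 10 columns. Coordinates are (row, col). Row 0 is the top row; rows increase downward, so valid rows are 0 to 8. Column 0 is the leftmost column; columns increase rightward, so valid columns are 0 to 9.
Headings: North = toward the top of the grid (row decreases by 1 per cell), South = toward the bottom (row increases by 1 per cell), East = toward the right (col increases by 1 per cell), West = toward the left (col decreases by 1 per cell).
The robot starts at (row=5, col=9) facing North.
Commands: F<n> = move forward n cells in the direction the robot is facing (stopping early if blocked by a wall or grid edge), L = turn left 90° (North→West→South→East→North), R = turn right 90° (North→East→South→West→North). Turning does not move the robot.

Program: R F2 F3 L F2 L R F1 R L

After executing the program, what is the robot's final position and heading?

Answer: Final position: (row=3, col=9), facing North

Derivation:
Start: (row=5, col=9), facing North
  R: turn right, now facing East
  F2: move forward 0/2 (blocked), now at (row=5, col=9)
  F3: move forward 0/3 (blocked), now at (row=5, col=9)
  L: turn left, now facing North
  F2: move forward 2, now at (row=3, col=9)
  L: turn left, now facing West
  R: turn right, now facing North
  F1: move forward 0/1 (blocked), now at (row=3, col=9)
  R: turn right, now facing East
  L: turn left, now facing North
Final: (row=3, col=9), facing North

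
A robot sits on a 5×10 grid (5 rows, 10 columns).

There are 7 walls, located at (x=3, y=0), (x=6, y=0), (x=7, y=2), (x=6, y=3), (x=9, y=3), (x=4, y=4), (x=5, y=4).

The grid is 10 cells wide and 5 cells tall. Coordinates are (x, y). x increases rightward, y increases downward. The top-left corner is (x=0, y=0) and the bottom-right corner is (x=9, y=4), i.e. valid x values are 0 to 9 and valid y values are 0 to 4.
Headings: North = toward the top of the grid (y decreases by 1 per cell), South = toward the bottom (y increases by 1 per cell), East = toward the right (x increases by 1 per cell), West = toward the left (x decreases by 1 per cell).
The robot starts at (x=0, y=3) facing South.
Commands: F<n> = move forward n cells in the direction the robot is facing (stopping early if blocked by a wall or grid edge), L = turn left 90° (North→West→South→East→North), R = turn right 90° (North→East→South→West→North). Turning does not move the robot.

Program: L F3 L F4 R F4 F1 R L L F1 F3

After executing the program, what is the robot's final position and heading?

Answer: Final position: (x=8, y=0), facing North

Derivation:
Start: (x=0, y=3), facing South
  L: turn left, now facing East
  F3: move forward 3, now at (x=3, y=3)
  L: turn left, now facing North
  F4: move forward 2/4 (blocked), now at (x=3, y=1)
  R: turn right, now facing East
  F4: move forward 4, now at (x=7, y=1)
  F1: move forward 1, now at (x=8, y=1)
  R: turn right, now facing South
  L: turn left, now facing East
  L: turn left, now facing North
  F1: move forward 1, now at (x=8, y=0)
  F3: move forward 0/3 (blocked), now at (x=8, y=0)
Final: (x=8, y=0), facing North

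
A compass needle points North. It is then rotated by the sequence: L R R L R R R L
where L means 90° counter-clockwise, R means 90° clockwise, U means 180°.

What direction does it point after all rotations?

Start: North
  L (left (90° counter-clockwise)) -> West
  R (right (90° clockwise)) -> North
  R (right (90° clockwise)) -> East
  L (left (90° counter-clockwise)) -> North
  R (right (90° clockwise)) -> East
  R (right (90° clockwise)) -> South
  R (right (90° clockwise)) -> West
  L (left (90° counter-clockwise)) -> South
Final: South

Answer: Final heading: South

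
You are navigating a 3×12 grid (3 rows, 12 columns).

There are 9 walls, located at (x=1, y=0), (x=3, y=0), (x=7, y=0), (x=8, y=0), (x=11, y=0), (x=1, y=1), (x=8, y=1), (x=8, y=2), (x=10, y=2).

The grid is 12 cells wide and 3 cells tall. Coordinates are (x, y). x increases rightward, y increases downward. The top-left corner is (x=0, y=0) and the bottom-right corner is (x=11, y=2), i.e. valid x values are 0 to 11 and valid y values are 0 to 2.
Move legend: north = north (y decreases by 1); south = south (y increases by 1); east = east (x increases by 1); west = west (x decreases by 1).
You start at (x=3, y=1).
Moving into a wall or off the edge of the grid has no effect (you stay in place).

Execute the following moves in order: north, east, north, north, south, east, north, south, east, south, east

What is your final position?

Answer: Final position: (x=7, y=2)

Derivation:
Start: (x=3, y=1)
  north (north): blocked, stay at (x=3, y=1)
  east (east): (x=3, y=1) -> (x=4, y=1)
  north (north): (x=4, y=1) -> (x=4, y=0)
  north (north): blocked, stay at (x=4, y=0)
  south (south): (x=4, y=0) -> (x=4, y=1)
  east (east): (x=4, y=1) -> (x=5, y=1)
  north (north): (x=5, y=1) -> (x=5, y=0)
  south (south): (x=5, y=0) -> (x=5, y=1)
  east (east): (x=5, y=1) -> (x=6, y=1)
  south (south): (x=6, y=1) -> (x=6, y=2)
  east (east): (x=6, y=2) -> (x=7, y=2)
Final: (x=7, y=2)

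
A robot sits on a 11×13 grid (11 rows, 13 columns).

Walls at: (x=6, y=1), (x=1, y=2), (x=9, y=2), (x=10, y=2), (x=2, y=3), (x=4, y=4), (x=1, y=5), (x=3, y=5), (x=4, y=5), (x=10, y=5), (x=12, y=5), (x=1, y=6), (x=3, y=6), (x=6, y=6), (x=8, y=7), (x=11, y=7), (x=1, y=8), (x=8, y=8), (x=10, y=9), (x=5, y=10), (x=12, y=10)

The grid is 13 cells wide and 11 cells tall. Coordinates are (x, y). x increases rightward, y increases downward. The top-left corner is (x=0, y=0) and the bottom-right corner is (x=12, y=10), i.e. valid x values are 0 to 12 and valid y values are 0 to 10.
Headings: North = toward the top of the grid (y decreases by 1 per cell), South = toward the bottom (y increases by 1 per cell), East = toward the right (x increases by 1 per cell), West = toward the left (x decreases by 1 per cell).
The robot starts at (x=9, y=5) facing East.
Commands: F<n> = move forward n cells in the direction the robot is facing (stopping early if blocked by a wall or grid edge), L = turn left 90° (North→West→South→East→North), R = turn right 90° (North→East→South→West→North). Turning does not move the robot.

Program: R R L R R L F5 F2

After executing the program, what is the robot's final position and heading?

Answer: Final position: (x=5, y=5), facing West

Derivation:
Start: (x=9, y=5), facing East
  R: turn right, now facing South
  R: turn right, now facing West
  L: turn left, now facing South
  R: turn right, now facing West
  R: turn right, now facing North
  L: turn left, now facing West
  F5: move forward 4/5 (blocked), now at (x=5, y=5)
  F2: move forward 0/2 (blocked), now at (x=5, y=5)
Final: (x=5, y=5), facing West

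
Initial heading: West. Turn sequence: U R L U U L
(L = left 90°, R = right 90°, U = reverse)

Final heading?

Answer: Final heading: North

Derivation:
Start: West
  U (U-turn (180°)) -> East
  R (right (90° clockwise)) -> South
  L (left (90° counter-clockwise)) -> East
  U (U-turn (180°)) -> West
  U (U-turn (180°)) -> East
  L (left (90° counter-clockwise)) -> North
Final: North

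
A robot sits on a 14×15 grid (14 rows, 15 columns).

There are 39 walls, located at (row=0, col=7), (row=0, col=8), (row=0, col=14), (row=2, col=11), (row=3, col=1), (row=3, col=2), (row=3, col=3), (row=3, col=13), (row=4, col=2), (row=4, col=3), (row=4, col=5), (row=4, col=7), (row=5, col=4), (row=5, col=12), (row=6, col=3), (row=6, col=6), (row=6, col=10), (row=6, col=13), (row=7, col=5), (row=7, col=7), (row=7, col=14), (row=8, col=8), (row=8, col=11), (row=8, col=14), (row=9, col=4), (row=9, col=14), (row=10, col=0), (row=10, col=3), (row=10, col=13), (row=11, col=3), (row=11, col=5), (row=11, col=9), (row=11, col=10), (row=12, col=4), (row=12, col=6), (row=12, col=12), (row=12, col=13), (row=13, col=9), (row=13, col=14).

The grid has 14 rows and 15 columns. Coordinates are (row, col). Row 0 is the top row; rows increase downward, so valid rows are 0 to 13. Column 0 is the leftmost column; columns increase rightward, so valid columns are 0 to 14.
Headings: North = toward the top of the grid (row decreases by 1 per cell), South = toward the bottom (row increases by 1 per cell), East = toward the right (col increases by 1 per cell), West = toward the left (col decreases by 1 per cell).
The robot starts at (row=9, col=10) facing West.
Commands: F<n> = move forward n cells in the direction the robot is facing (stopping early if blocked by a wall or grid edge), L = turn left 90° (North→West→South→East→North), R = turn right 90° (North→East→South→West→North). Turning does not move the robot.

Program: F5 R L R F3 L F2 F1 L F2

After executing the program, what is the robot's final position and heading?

Answer: Final position: (row=10, col=2), facing South

Derivation:
Start: (row=9, col=10), facing West
  F5: move forward 5, now at (row=9, col=5)
  R: turn right, now facing North
  L: turn left, now facing West
  R: turn right, now facing North
  F3: move forward 1/3 (blocked), now at (row=8, col=5)
  L: turn left, now facing West
  F2: move forward 2, now at (row=8, col=3)
  F1: move forward 1, now at (row=8, col=2)
  L: turn left, now facing South
  F2: move forward 2, now at (row=10, col=2)
Final: (row=10, col=2), facing South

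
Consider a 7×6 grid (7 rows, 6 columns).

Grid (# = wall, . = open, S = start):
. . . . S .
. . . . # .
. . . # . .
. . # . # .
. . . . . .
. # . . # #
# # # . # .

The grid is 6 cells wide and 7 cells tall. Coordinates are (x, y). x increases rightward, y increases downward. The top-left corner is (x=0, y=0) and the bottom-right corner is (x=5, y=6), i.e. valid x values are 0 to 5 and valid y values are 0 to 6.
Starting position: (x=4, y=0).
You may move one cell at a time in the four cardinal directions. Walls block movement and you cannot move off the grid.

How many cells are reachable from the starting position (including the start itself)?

Answer: Reachable cells: 30

Derivation:
BFS flood-fill from (x=4, y=0):
  Distance 0: (x=4, y=0)
  Distance 1: (x=3, y=0), (x=5, y=0)
  Distance 2: (x=2, y=0), (x=3, y=1), (x=5, y=1)
  Distance 3: (x=1, y=0), (x=2, y=1), (x=5, y=2)
  Distance 4: (x=0, y=0), (x=1, y=1), (x=2, y=2), (x=4, y=2), (x=5, y=3)
  Distance 5: (x=0, y=1), (x=1, y=2), (x=5, y=4)
  Distance 6: (x=0, y=2), (x=1, y=3), (x=4, y=4)
  Distance 7: (x=0, y=3), (x=1, y=4), (x=3, y=4)
  Distance 8: (x=3, y=3), (x=0, y=4), (x=2, y=4), (x=3, y=5)
  Distance 9: (x=0, y=5), (x=2, y=5), (x=3, y=6)
Total reachable: 30 (grid has 31 open cells total)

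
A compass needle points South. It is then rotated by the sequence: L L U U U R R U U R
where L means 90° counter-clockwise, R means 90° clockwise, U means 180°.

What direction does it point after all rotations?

Start: South
  L (left (90° counter-clockwise)) -> East
  L (left (90° counter-clockwise)) -> North
  U (U-turn (180°)) -> South
  U (U-turn (180°)) -> North
  U (U-turn (180°)) -> South
  R (right (90° clockwise)) -> West
  R (right (90° clockwise)) -> North
  U (U-turn (180°)) -> South
  U (U-turn (180°)) -> North
  R (right (90° clockwise)) -> East
Final: East

Answer: Final heading: East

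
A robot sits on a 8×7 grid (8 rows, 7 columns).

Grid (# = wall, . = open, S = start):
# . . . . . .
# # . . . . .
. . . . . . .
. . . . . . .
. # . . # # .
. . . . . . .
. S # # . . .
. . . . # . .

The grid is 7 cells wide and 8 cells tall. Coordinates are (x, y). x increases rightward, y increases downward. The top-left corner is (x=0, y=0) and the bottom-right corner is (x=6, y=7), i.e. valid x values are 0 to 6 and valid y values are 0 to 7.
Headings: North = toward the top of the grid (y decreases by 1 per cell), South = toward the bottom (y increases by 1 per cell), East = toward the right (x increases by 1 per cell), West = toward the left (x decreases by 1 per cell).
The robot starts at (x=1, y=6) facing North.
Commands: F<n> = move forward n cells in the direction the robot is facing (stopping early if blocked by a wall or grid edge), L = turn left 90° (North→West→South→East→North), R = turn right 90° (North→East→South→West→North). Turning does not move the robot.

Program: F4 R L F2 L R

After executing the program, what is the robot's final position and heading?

Answer: Final position: (x=1, y=5), facing North

Derivation:
Start: (x=1, y=6), facing North
  F4: move forward 1/4 (blocked), now at (x=1, y=5)
  R: turn right, now facing East
  L: turn left, now facing North
  F2: move forward 0/2 (blocked), now at (x=1, y=5)
  L: turn left, now facing West
  R: turn right, now facing North
Final: (x=1, y=5), facing North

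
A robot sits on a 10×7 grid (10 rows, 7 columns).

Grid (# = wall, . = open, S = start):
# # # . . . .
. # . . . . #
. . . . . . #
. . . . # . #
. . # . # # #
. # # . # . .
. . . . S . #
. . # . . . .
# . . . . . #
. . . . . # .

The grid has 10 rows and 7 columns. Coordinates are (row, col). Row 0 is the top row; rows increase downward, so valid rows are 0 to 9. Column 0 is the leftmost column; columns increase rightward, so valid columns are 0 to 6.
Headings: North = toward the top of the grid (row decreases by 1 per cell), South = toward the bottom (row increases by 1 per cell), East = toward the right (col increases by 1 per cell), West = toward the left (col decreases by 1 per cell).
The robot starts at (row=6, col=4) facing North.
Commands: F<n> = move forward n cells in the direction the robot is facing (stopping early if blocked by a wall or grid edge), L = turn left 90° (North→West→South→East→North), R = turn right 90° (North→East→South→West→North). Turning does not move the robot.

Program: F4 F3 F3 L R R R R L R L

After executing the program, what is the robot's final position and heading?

Answer: Final position: (row=6, col=4), facing South

Derivation:
Start: (row=6, col=4), facing North
  F4: move forward 0/4 (blocked), now at (row=6, col=4)
  F3: move forward 0/3 (blocked), now at (row=6, col=4)
  F3: move forward 0/3 (blocked), now at (row=6, col=4)
  L: turn left, now facing West
  R: turn right, now facing North
  R: turn right, now facing East
  R: turn right, now facing South
  R: turn right, now facing West
  L: turn left, now facing South
  R: turn right, now facing West
  L: turn left, now facing South
Final: (row=6, col=4), facing South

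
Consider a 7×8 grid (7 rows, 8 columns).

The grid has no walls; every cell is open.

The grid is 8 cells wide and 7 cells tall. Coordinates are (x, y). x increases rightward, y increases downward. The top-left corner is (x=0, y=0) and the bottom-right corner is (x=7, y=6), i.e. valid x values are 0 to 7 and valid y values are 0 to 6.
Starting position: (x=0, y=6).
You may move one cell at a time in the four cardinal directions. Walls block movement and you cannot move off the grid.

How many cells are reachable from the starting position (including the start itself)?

Answer: Reachable cells: 56

Derivation:
BFS flood-fill from (x=0, y=6):
  Distance 0: (x=0, y=6)
  Distance 1: (x=0, y=5), (x=1, y=6)
  Distance 2: (x=0, y=4), (x=1, y=5), (x=2, y=6)
  Distance 3: (x=0, y=3), (x=1, y=4), (x=2, y=5), (x=3, y=6)
  Distance 4: (x=0, y=2), (x=1, y=3), (x=2, y=4), (x=3, y=5), (x=4, y=6)
  Distance 5: (x=0, y=1), (x=1, y=2), (x=2, y=3), (x=3, y=4), (x=4, y=5), (x=5, y=6)
  Distance 6: (x=0, y=0), (x=1, y=1), (x=2, y=2), (x=3, y=3), (x=4, y=4), (x=5, y=5), (x=6, y=6)
  Distance 7: (x=1, y=0), (x=2, y=1), (x=3, y=2), (x=4, y=3), (x=5, y=4), (x=6, y=5), (x=7, y=6)
  Distance 8: (x=2, y=0), (x=3, y=1), (x=4, y=2), (x=5, y=3), (x=6, y=4), (x=7, y=5)
  Distance 9: (x=3, y=0), (x=4, y=1), (x=5, y=2), (x=6, y=3), (x=7, y=4)
  Distance 10: (x=4, y=0), (x=5, y=1), (x=6, y=2), (x=7, y=3)
  Distance 11: (x=5, y=0), (x=6, y=1), (x=7, y=2)
  Distance 12: (x=6, y=0), (x=7, y=1)
  Distance 13: (x=7, y=0)
Total reachable: 56 (grid has 56 open cells total)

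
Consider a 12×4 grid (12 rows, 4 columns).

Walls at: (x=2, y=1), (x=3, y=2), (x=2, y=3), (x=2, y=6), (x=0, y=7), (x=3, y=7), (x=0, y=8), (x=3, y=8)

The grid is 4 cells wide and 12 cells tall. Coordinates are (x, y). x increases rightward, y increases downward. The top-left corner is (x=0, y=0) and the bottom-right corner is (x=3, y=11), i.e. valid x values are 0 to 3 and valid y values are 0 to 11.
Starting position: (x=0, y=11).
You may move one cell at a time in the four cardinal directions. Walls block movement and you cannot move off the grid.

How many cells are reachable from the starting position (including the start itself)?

BFS flood-fill from (x=0, y=11):
  Distance 0: (x=0, y=11)
  Distance 1: (x=0, y=10), (x=1, y=11)
  Distance 2: (x=0, y=9), (x=1, y=10), (x=2, y=11)
  Distance 3: (x=1, y=9), (x=2, y=10), (x=3, y=11)
  Distance 4: (x=1, y=8), (x=2, y=9), (x=3, y=10)
  Distance 5: (x=1, y=7), (x=2, y=8), (x=3, y=9)
  Distance 6: (x=1, y=6), (x=2, y=7)
  Distance 7: (x=1, y=5), (x=0, y=6)
  Distance 8: (x=1, y=4), (x=0, y=5), (x=2, y=5)
  Distance 9: (x=1, y=3), (x=0, y=4), (x=2, y=4), (x=3, y=5)
  Distance 10: (x=1, y=2), (x=0, y=3), (x=3, y=4), (x=3, y=6)
  Distance 11: (x=1, y=1), (x=0, y=2), (x=2, y=2), (x=3, y=3)
  Distance 12: (x=1, y=0), (x=0, y=1)
  Distance 13: (x=0, y=0), (x=2, y=0)
  Distance 14: (x=3, y=0)
  Distance 15: (x=3, y=1)
Total reachable: 40 (grid has 40 open cells total)

Answer: Reachable cells: 40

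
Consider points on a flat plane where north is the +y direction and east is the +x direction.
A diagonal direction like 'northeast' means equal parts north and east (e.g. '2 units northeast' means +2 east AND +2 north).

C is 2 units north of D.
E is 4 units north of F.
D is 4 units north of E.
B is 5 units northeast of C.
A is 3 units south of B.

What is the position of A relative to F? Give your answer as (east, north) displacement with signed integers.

Answer: A is at (east=5, north=12) relative to F.

Derivation:
Place F at the origin (east=0, north=0).
  E is 4 units north of F: delta (east=+0, north=+4); E at (east=0, north=4).
  D is 4 units north of E: delta (east=+0, north=+4); D at (east=0, north=8).
  C is 2 units north of D: delta (east=+0, north=+2); C at (east=0, north=10).
  B is 5 units northeast of C: delta (east=+5, north=+5); B at (east=5, north=15).
  A is 3 units south of B: delta (east=+0, north=-3); A at (east=5, north=12).
Therefore A relative to F: (east=5, north=12).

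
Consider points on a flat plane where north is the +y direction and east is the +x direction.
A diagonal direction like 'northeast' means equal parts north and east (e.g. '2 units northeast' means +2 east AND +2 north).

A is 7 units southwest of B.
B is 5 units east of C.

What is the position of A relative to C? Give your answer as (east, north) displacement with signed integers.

Answer: A is at (east=-2, north=-7) relative to C.

Derivation:
Place C at the origin (east=0, north=0).
  B is 5 units east of C: delta (east=+5, north=+0); B at (east=5, north=0).
  A is 7 units southwest of B: delta (east=-7, north=-7); A at (east=-2, north=-7).
Therefore A relative to C: (east=-2, north=-7).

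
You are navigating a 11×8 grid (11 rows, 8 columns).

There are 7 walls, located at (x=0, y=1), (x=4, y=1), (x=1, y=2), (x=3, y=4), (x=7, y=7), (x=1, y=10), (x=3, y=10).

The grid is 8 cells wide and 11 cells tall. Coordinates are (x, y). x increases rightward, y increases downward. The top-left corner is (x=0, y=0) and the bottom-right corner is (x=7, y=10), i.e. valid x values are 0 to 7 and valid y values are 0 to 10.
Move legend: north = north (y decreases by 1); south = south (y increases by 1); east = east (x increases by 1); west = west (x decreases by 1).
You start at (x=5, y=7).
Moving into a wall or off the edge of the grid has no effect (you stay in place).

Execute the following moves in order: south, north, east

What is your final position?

Answer: Final position: (x=6, y=7)

Derivation:
Start: (x=5, y=7)
  south (south): (x=5, y=7) -> (x=5, y=8)
  north (north): (x=5, y=8) -> (x=5, y=7)
  east (east): (x=5, y=7) -> (x=6, y=7)
Final: (x=6, y=7)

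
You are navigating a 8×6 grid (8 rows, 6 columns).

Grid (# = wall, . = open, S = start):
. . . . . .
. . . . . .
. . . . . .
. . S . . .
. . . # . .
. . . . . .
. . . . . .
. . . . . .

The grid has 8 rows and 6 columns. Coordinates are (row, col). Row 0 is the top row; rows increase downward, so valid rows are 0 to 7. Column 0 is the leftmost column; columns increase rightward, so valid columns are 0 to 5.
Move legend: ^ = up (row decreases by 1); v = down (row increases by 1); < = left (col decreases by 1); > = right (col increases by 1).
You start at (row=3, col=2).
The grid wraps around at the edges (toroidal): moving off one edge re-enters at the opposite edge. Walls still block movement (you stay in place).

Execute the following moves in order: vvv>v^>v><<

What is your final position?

Answer: Final position: (row=7, col=3)

Derivation:
Start: (row=3, col=2)
  v (down): (row=3, col=2) -> (row=4, col=2)
  v (down): (row=4, col=2) -> (row=5, col=2)
  v (down): (row=5, col=2) -> (row=6, col=2)
  > (right): (row=6, col=2) -> (row=6, col=3)
  v (down): (row=6, col=3) -> (row=7, col=3)
  ^ (up): (row=7, col=3) -> (row=6, col=3)
  > (right): (row=6, col=3) -> (row=6, col=4)
  v (down): (row=6, col=4) -> (row=7, col=4)
  > (right): (row=7, col=4) -> (row=7, col=5)
  < (left): (row=7, col=5) -> (row=7, col=4)
  < (left): (row=7, col=4) -> (row=7, col=3)
Final: (row=7, col=3)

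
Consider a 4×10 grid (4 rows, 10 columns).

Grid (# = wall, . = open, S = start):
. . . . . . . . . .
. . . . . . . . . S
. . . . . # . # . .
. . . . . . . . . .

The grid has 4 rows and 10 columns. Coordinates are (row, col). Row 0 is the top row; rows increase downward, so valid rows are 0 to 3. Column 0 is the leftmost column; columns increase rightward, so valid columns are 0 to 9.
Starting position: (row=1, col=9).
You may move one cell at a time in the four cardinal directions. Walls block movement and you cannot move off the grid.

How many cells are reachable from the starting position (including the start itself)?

Answer: Reachable cells: 38

Derivation:
BFS flood-fill from (row=1, col=9):
  Distance 0: (row=1, col=9)
  Distance 1: (row=0, col=9), (row=1, col=8), (row=2, col=9)
  Distance 2: (row=0, col=8), (row=1, col=7), (row=2, col=8), (row=3, col=9)
  Distance 3: (row=0, col=7), (row=1, col=6), (row=3, col=8)
  Distance 4: (row=0, col=6), (row=1, col=5), (row=2, col=6), (row=3, col=7)
  Distance 5: (row=0, col=5), (row=1, col=4), (row=3, col=6)
  Distance 6: (row=0, col=4), (row=1, col=3), (row=2, col=4), (row=3, col=5)
  Distance 7: (row=0, col=3), (row=1, col=2), (row=2, col=3), (row=3, col=4)
  Distance 8: (row=0, col=2), (row=1, col=1), (row=2, col=2), (row=3, col=3)
  Distance 9: (row=0, col=1), (row=1, col=0), (row=2, col=1), (row=3, col=2)
  Distance 10: (row=0, col=0), (row=2, col=0), (row=3, col=1)
  Distance 11: (row=3, col=0)
Total reachable: 38 (grid has 38 open cells total)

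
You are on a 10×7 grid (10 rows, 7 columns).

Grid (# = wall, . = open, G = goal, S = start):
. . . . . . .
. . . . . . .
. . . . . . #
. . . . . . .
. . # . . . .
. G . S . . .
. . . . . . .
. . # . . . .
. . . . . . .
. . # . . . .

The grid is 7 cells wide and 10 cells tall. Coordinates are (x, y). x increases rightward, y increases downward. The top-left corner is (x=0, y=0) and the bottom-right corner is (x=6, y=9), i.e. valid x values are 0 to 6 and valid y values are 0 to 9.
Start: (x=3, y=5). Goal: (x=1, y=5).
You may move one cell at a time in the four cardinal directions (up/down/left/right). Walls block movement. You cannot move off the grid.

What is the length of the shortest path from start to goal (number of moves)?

Answer: Shortest path length: 2

Derivation:
BFS from (x=3, y=5) until reaching (x=1, y=5):
  Distance 0: (x=3, y=5)
  Distance 1: (x=3, y=4), (x=2, y=5), (x=4, y=5), (x=3, y=6)
  Distance 2: (x=3, y=3), (x=4, y=4), (x=1, y=5), (x=5, y=5), (x=2, y=6), (x=4, y=6), (x=3, y=7)  <- goal reached here
One shortest path (2 moves): (x=3, y=5) -> (x=2, y=5) -> (x=1, y=5)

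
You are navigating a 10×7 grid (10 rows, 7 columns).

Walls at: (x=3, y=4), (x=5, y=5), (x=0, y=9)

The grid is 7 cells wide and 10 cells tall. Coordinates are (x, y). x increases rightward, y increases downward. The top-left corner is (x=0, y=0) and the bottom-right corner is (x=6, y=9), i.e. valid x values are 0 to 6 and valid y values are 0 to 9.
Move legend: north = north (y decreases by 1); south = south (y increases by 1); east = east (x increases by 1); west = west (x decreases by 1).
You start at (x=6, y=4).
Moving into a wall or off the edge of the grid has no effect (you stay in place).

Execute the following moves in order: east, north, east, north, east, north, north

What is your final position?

Answer: Final position: (x=6, y=0)

Derivation:
Start: (x=6, y=4)
  east (east): blocked, stay at (x=6, y=4)
  north (north): (x=6, y=4) -> (x=6, y=3)
  east (east): blocked, stay at (x=6, y=3)
  north (north): (x=6, y=3) -> (x=6, y=2)
  east (east): blocked, stay at (x=6, y=2)
  north (north): (x=6, y=2) -> (x=6, y=1)
  north (north): (x=6, y=1) -> (x=6, y=0)
Final: (x=6, y=0)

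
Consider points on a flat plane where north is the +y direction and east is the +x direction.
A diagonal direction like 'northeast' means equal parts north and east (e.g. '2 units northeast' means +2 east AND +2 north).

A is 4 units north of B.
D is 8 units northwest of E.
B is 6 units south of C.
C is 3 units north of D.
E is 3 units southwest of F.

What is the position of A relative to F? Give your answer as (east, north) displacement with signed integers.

Place F at the origin (east=0, north=0).
  E is 3 units southwest of F: delta (east=-3, north=-3); E at (east=-3, north=-3).
  D is 8 units northwest of E: delta (east=-8, north=+8); D at (east=-11, north=5).
  C is 3 units north of D: delta (east=+0, north=+3); C at (east=-11, north=8).
  B is 6 units south of C: delta (east=+0, north=-6); B at (east=-11, north=2).
  A is 4 units north of B: delta (east=+0, north=+4); A at (east=-11, north=6).
Therefore A relative to F: (east=-11, north=6).

Answer: A is at (east=-11, north=6) relative to F.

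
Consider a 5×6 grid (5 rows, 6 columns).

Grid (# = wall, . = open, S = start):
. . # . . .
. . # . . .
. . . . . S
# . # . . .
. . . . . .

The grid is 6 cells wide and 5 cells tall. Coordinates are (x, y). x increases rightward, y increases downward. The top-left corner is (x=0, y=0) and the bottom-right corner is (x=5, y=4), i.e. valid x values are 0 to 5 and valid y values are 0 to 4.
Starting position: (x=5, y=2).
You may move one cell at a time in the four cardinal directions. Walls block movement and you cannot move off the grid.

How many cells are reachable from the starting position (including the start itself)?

BFS flood-fill from (x=5, y=2):
  Distance 0: (x=5, y=2)
  Distance 1: (x=5, y=1), (x=4, y=2), (x=5, y=3)
  Distance 2: (x=5, y=0), (x=4, y=1), (x=3, y=2), (x=4, y=3), (x=5, y=4)
  Distance 3: (x=4, y=0), (x=3, y=1), (x=2, y=2), (x=3, y=3), (x=4, y=4)
  Distance 4: (x=3, y=0), (x=1, y=2), (x=3, y=4)
  Distance 5: (x=1, y=1), (x=0, y=2), (x=1, y=3), (x=2, y=4)
  Distance 6: (x=1, y=0), (x=0, y=1), (x=1, y=4)
  Distance 7: (x=0, y=0), (x=0, y=4)
Total reachable: 26 (grid has 26 open cells total)

Answer: Reachable cells: 26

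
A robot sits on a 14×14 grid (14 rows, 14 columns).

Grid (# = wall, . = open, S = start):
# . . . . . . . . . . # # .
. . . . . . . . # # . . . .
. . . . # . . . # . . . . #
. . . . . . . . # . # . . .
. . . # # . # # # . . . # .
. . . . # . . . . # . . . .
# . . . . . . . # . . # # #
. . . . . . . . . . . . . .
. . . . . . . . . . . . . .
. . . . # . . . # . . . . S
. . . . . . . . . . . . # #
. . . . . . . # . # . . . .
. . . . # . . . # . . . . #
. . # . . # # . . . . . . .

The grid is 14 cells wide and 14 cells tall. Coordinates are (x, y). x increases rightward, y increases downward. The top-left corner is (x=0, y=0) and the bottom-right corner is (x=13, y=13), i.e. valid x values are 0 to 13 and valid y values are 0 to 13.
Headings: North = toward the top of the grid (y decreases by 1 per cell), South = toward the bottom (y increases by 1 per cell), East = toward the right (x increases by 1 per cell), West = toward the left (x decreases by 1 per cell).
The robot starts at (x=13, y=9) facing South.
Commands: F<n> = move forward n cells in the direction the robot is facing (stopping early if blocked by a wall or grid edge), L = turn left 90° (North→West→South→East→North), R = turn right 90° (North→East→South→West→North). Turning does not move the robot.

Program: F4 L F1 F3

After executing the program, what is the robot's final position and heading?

Start: (x=13, y=9), facing South
  F4: move forward 0/4 (blocked), now at (x=13, y=9)
  L: turn left, now facing East
  F1: move forward 0/1 (blocked), now at (x=13, y=9)
  F3: move forward 0/3 (blocked), now at (x=13, y=9)
Final: (x=13, y=9), facing East

Answer: Final position: (x=13, y=9), facing East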